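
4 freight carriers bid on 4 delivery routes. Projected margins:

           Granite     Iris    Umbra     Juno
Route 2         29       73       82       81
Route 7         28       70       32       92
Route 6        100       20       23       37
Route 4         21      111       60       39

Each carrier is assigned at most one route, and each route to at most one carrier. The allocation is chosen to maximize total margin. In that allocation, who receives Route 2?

Optimal: Granite→Route 6 ($100k), Iris→Route 4 ($111k), Umbra→Route 2 ($82k), Juno→Route 7 ($92k) — total 100+111+82+92 = $385k.
Next-best assignment: Granite→Route 6, Iris→Route 2, Umbra→Route 4, Juno→Route 7 = $325k.
Swapping Juno↔Umbra (Juno→Route 2 $81k, Umbra→Route 7 $32k) loses 61.

Umbra receives Route 2.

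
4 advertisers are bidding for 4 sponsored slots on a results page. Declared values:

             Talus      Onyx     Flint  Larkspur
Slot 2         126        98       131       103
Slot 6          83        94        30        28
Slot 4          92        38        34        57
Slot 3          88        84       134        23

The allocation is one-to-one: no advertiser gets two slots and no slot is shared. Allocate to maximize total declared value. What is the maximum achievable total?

Optimal: Talus→Slot 4 ($92), Onyx→Slot 6 ($94), Flint→Slot 3 ($134), Larkspur→Slot 2 ($103) — total 92+94+134+103 = $423.
Max-entry greedy (repeatedly take the single best remaining cell) gives $411, worse by 12.
Swapping Onyx↔Talus (Onyx→Slot 4 $38, Talus→Slot 6 $83) loses 65.

Max total: $423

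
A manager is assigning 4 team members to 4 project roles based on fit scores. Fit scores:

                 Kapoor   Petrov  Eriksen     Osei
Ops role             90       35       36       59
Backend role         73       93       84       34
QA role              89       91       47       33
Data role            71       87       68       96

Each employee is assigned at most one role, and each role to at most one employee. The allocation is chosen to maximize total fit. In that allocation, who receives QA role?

This is a one-to-one assignment (maximum-weight bipartite matching).
Optimal: Kapoor→Ops role (90 pts), Petrov→QA role (91 pts), Eriksen→Backend role (84 pts), Osei→Data role (96 pts) — total 90+91+84+96 = 361 pts.
Max-entry greedy (repeatedly take the single best remaining cell) gives 326 pts, worse by 35.
Swapping Petrov↔Eriksen (Petrov→Backend role 93 pts, Eriksen→QA role 47 pts) loses 35.
Petrov's own top role is Backend role (93 pts), but forcing Petrov→Backend role and reassigning the rest optimally gives only 326 pts — worse by 35.

Petrov receives QA role.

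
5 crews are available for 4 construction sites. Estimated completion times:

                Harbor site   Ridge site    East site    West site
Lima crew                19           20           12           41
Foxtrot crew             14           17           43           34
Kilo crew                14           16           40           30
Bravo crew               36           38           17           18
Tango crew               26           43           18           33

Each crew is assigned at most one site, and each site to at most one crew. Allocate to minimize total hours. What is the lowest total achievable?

Optimal: Foxtrot crew→Harbor site (14 hours), Kilo crew→Ridge site (16 hours), Lima crew→East site (12 hours), Bravo crew→West site (18 hours) — total 14+16+12+18 = 60 hours.
Next-best assignment: Kilo crew→Harbor site, Foxtrot crew→Ridge site, Lima crew→East site, Bravo crew→West site = 61 hours.

Min total: 60 hours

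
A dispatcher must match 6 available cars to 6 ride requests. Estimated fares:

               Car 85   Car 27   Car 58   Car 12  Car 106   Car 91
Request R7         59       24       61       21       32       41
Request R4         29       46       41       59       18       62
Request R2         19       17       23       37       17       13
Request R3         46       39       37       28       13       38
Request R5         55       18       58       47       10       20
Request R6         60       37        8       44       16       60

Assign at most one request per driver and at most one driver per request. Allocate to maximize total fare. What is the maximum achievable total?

Optimal: Car 85→Request R7 ($59), Car 27→Request R3 ($39), Car 58→Request R5 ($58), Car 12→Request R4 ($59), Car 106→Request R2 ($17), Car 91→Request R6 ($60) — total 59+39+58+59+17+60 = $292.
Max-entry greedy (repeatedly take the single best remaining cell) gives $286, worse by 6.
Next-best assignment: Car 85→Request R5, Car 27→Request R3, Car 58→Request R7, Car 12→Request R4, Car 106→Request R2, Car 91→Request R6 = $291.
No other one-to-one assignment exceeds $292.

Maximum total: $292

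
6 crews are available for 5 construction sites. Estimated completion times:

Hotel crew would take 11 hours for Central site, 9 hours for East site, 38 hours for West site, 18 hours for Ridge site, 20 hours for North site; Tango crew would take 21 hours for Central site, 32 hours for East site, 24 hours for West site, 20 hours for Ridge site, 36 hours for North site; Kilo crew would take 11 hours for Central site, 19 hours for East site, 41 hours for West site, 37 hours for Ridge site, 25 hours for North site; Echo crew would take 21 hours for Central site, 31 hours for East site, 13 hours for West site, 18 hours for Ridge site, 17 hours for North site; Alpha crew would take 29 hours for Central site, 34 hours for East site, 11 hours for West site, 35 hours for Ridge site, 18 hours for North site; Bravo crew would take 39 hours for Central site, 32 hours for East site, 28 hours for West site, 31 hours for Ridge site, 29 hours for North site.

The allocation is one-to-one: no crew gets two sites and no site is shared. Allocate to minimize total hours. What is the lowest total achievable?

Optimal: Kilo crew→Central site (11 hours), Hotel crew→East site (9 hours), Alpha crew→West site (11 hours), Tango crew→Ridge site (20 hours), Echo crew→North site (17 hours) — total 11+9+11+20+17 = 68 hours.
Column-greedy (each site in turn goes to its cheapest remaining crew) gives 88 hours, worse by 20.
Next-best assignment: Kilo crew→Central site, Hotel crew→East site, Echo crew→West site, Tango crew→Ridge site, Alpha crew→North site = 71 hours.
Swapping Echo crew↔Hotel crew (Echo crew→East site 31 hours, Hotel crew→North site 20 hours) adds 25.
Every other assignment is strictly worse.

Min total: 68 hours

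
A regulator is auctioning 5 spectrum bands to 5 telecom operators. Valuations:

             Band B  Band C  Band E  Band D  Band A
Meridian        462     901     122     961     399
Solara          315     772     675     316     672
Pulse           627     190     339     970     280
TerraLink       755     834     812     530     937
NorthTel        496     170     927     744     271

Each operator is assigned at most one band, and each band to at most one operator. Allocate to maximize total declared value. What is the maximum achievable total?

Maximum total: $4225M

Optimal: Meridian→Band C ($901M), Solara→Band A ($672M), Pulse→Band D ($970M), TerraLink→Band B ($755M), NorthTel→Band E ($927M) — total 901+672+970+755+927 = $4225M.
Max-entry greedy (repeatedly take the single best remaining cell) gives $4050M, worse by 175.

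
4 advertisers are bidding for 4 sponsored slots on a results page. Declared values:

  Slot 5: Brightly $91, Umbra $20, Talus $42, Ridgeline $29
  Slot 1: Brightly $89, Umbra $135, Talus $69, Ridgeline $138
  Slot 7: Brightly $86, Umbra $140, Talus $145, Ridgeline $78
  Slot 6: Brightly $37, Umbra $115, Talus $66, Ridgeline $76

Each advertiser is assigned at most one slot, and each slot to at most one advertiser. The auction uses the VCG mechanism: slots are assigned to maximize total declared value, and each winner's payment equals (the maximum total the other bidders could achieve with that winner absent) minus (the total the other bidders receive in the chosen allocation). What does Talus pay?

Efficient allocation: Brightly→Slot 5 ($91), Umbra→Slot 6 ($115), Talus→Slot 7 ($145), Ridgeline→Slot 1 ($138); total welfare W = $489.
Talus receives Slot 7 at value $145, so the others get W − 145 = $344.
Without Talus: best allocation of the remaining 3 bidders over all 4 slots is Brightly→Slot 5 ($91), Umbra→Slot 7 ($140), Ridgeline→Slot 1 ($138), total $369.
VCG payment = (others' best without Talus) − (others' welfare with Talus) = 369 − 344 = $25.

Talus pays $25.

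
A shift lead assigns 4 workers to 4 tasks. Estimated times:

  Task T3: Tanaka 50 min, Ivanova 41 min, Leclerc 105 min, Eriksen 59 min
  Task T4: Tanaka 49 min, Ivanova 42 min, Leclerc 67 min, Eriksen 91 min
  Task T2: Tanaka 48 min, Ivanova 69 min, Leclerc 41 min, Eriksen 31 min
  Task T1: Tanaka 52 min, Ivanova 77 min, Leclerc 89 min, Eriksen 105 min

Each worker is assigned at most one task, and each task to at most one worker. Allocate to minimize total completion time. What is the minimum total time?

This is a one-to-one assignment (minimum-cost bipartite matching).
Optimal: Tanaka→Task T1 (52 min), Ivanova→Task T3 (41 min), Leclerc→Task T4 (67 min), Eriksen→Task T2 (31 min) — total 52+41+67+31 = 191 min.
Column-greedy (each task in turn goes to its cheapest remaining worker) gives 210 min, worse by 19.

Minimum total: 191 min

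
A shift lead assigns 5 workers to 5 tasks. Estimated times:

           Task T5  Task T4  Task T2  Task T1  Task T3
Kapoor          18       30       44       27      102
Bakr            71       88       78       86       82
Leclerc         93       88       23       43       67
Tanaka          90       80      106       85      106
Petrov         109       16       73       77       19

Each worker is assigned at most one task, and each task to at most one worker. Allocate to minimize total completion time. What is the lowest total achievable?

Min total: 220 min

Optimal: Kapoor→Task T1 (27 min), Bakr→Task T5 (71 min), Leclerc→Task T2 (23 min), Tanaka→Task T4 (80 min), Petrov→Task T3 (19 min) — total 27+71+23+80+19 = 220 min.
Row-greedy (each worker in turn takes its cheapest remaining task) gives 238 min, worse by 18.
Every other assignment is strictly worse.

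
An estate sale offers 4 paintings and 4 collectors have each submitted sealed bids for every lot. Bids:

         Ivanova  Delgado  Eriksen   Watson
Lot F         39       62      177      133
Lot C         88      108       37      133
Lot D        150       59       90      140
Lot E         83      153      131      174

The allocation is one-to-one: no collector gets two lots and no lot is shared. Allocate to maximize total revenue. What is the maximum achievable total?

This is the linear assignment problem.
Optimal: Ivanova→Lot D ($150), Delgado→Lot E ($153), Eriksen→Lot F ($177), Watson→Lot C ($133) — total 150+153+177+133 = $613.
Max-entry greedy (repeatedly take the single best remaining cell) gives $609, worse by 4.
Next-best assignment: Ivanova→Lot D, Delgado→Lot C, Eriksen→Lot F, Watson→Lot E = $609.
No other one-to-one assignment exceeds $613.

Maximum total: $613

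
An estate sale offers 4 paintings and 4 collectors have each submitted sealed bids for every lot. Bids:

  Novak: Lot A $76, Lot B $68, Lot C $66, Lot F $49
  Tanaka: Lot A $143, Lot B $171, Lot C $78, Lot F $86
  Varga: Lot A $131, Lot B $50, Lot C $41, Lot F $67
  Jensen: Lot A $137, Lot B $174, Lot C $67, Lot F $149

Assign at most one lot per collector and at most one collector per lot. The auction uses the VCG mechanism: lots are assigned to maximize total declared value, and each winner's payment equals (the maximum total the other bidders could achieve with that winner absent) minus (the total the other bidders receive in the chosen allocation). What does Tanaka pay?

Efficient allocation: Novak→Lot C ($66), Tanaka→Lot B ($171), Varga→Lot A ($131), Jensen→Lot F ($149); total welfare W = $517.
Tanaka receives Lot B at value $171, so the others get W − 171 = $346.
Without Tanaka: best allocation of the remaining 3 bidders over all 4 lots is Novak→Lot C ($66), Varga→Lot A ($131), Jensen→Lot B ($174), total $371.
VCG payment = (others' best without Tanaka) − (others' welfare with Tanaka) = 371 − 346 = $25.

Tanaka pays $25.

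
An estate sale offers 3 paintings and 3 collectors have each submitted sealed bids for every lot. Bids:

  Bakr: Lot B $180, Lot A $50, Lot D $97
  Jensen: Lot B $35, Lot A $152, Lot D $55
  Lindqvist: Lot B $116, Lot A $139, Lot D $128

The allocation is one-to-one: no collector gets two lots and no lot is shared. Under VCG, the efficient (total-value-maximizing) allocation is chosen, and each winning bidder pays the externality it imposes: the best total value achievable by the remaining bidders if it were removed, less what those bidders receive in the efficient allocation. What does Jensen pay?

Jensen pays $11.

Efficient allocation: Bakr→Lot B ($180), Jensen→Lot A ($152), Lindqvist→Lot D ($128); total welfare W = $460.
Jensen receives Lot A at value $152, so the others get W − 152 = $308.
Without Jensen: best allocation of the remaining 2 bidders over all 3 lots is Bakr→Lot B ($180), Lindqvist→Lot A ($139), total $319.
VCG payment = (others' best without Jensen) − (others' welfare with Jensen) = 319 − 308 = $11.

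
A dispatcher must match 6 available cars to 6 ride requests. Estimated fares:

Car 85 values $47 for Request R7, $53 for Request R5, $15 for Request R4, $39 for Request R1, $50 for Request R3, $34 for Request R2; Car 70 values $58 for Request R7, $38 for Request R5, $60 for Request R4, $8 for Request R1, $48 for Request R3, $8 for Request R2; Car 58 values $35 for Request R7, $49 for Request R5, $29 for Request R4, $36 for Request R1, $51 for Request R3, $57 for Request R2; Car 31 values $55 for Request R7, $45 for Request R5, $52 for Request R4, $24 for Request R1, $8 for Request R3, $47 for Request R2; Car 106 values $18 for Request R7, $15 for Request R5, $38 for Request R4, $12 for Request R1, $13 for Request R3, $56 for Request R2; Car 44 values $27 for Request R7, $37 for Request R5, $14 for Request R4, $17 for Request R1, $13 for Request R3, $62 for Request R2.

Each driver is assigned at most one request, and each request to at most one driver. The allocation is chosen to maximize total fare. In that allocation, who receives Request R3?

Car 58 receives Request R3.

This is the linear assignment problem.
Optimal: Car 85→Request R1 ($39), Car 70→Request R4 ($60), Car 58→Request R3 ($51), Car 31→Request R7 ($55), Car 106→Request R2 ($56), Car 44→Request R5 ($37) — total 39+60+51+55+56+37 = $298.
Swapping Car 58↔Car 44 (Car 58→Request R5 $49, Car 44→Request R3 $13) loses 26.
Car 58's own top request is Request R2 ($57), but forcing Car 58→Request R2 and reassigning the rest optimally gives only $274 — worse by 24.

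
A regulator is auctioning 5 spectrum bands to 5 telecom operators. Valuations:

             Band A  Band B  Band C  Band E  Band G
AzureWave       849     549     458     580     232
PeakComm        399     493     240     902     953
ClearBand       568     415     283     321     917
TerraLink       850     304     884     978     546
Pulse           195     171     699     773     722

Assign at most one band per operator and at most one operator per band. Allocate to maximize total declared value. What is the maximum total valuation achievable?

Maximum total: $3936M

This is the linear assignment problem.
Optimal: AzureWave→Band A ($849M), PeakComm→Band B ($493M), ClearBand→Band G ($917M), TerraLink→Band E ($978M), Pulse→Band C ($699M) — total 849+493+917+978+699 = $3936M.
Row-greedy (each operator in turn takes its best remaining band) gives $3894M, worse by 42.
Next-best assignment: AzureWave→Band B, PeakComm→Band E, ClearBand→Band G, TerraLink→Band A, Pulse→Band C = $3917M.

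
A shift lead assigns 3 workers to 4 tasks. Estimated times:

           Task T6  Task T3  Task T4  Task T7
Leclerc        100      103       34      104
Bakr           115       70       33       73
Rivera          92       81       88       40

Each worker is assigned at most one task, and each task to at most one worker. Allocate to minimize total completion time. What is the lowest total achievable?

This is the linear assignment problem.
Optimal: Leclerc→Task T4 (34 min), Bakr→Task T3 (70 min), Rivera→Task T7 (40 min) — total 34+70+40 = 144 min.
Column-greedy (each task in turn goes to its cheapest remaining worker) gives 196 min, worse by 52.
Next-best assignment: Leclerc→Task T6, Bakr→Task T4, Rivera→Task T7 = 173 min.
Swapping Leclerc↔Rivera (Leclerc→Task T7 104 min, Rivera→Task T4 88 min) adds 118.

Minimum total: 144 min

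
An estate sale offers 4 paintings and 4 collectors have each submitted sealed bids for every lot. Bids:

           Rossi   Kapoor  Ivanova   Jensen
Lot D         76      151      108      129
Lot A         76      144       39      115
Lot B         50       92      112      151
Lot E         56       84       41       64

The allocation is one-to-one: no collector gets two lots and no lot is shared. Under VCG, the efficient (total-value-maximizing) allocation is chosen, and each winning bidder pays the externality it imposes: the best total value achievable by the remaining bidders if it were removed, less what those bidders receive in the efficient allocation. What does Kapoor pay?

Kapoor pays $20.

Efficient allocation: Rossi→Lot E ($56), Kapoor→Lot A ($144), Ivanova→Lot D ($108), Jensen→Lot B ($151); total welfare W = $459.
Kapoor receives Lot A at value $144, so the others get W − 144 = $315.
Without Kapoor: best allocation of the remaining 3 bidders over all 4 lots is Rossi→Lot A ($76), Ivanova→Lot D ($108), Jensen→Lot B ($151), total $335.
VCG payment = (others' best without Kapoor) − (others' welfare with Kapoor) = 335 − 315 = $20.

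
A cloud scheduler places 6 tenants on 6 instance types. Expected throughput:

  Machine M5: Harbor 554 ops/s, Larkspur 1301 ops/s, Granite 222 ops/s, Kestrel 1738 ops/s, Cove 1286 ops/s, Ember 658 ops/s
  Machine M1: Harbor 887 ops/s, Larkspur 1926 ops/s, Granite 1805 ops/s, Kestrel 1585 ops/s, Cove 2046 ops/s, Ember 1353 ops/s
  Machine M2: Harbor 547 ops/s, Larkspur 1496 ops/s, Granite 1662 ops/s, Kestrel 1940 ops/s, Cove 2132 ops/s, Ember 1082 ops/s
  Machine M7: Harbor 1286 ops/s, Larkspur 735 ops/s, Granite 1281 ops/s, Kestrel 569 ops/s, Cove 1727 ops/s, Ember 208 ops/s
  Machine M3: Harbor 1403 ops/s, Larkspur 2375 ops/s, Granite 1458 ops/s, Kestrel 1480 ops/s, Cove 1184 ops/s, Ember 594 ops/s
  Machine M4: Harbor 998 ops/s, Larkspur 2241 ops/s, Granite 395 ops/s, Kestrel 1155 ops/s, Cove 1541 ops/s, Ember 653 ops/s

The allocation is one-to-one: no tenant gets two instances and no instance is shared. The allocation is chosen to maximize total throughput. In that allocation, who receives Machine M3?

This is the linear assignment problem.
Optimal: Harbor→Machine M7 (1286 ops/s), Larkspur→Machine M4 (2241 ops/s), Granite→Machine M3 (1458 ops/s), Kestrel→Machine M5 (1738 ops/s), Cove→Machine M2 (2132 ops/s), Ember→Machine M1 (1353 ops/s) — total 1286+2241+1458+1738+2132+1353 = 10208 ops/s.
Column-greedy (each instance in turn goes to its best remaining tenant) gives 9760 ops/s, worse by 448.
Next-best assignment: Harbor→Machine M3, Larkspur→Machine M4, Granite→Machine M7, Kestrel→Machine M5, Cove→Machine M2, Ember→Machine M1 = 10148 ops/s.
Swapping Cove↔Kestrel (Cove→Machine M5 1286 ops/s, Kestrel→Machine M2 1940 ops/s) loses 644.
Granite's own top instance is Machine M1 (1805 ops/s), but forcing Granite→Machine M1 and reassigning the rest optimally gives only 9996 ops/s — worse by 212.

Granite receives Machine M3.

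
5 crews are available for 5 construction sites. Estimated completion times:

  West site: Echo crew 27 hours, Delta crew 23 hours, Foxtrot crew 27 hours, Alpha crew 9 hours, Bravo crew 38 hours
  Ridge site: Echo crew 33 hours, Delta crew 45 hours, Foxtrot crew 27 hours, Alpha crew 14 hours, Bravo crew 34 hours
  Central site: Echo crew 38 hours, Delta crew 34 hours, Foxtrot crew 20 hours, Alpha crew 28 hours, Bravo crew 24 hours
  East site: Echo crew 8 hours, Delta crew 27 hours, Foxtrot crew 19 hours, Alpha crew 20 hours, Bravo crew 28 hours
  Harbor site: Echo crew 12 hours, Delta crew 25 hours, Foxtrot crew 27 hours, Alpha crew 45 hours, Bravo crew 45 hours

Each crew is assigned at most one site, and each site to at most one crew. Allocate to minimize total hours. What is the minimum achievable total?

Optimal: Echo crew→Harbor site (12 hours), Delta crew→West site (23 hours), Foxtrot crew→East site (19 hours), Alpha crew→Ridge site (14 hours), Bravo crew→Central site (24 hours) — total 12+23+19+14+24 = 92 hours.
Min-entry greedy (repeatedly take the single cheapest remaining cell) gives 96 hours, worse by 4.

Minimum total: 92 hours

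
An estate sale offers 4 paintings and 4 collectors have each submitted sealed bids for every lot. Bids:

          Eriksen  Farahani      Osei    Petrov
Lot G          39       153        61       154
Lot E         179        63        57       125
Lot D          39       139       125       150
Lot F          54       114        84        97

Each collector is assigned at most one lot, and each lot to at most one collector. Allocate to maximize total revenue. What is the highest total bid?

Max total: $572

Treat this as an assignment problem: match each collector to one lot.
Optimal: Eriksen→Lot E ($179), Farahani→Lot F ($114), Osei→Lot D ($125), Petrov→Lot G ($154) — total 179+114+125+154 = $572.
No other one-to-one assignment exceeds $572.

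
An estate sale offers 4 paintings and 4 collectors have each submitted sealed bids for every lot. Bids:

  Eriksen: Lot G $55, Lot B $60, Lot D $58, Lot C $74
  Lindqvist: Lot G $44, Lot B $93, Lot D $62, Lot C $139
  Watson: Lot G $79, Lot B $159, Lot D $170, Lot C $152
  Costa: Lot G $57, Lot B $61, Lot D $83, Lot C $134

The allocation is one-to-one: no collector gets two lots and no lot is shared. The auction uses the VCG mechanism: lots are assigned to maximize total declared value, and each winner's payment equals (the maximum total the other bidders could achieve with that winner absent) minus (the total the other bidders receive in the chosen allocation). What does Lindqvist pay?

Lindqvist pays $5.

Efficient allocation: Eriksen→Lot G ($55), Lindqvist→Lot B ($93), Watson→Lot D ($170), Costa→Lot C ($134); total welfare W = $452.
Lindqvist receives Lot B at value $93, so the others get W − 93 = $359.
Without Lindqvist: best allocation of the remaining 3 bidders over all 4 lots is Eriksen→Lot B ($60), Watson→Lot D ($170), Costa→Lot C ($134), total $364.
VCG payment = (others' best without Lindqvist) − (others' welfare with Lindqvist) = 364 − 359 = $5.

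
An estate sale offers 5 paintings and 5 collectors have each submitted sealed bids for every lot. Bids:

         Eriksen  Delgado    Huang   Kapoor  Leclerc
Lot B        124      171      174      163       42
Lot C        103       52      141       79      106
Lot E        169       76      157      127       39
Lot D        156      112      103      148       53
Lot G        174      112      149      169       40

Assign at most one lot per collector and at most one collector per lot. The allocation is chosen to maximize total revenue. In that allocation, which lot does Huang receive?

Huang receives Lot E.

Optimal: Eriksen→Lot D ($156), Delgado→Lot B ($171), Huang→Lot E ($157), Kapoor→Lot G ($169), Leclerc→Lot C ($106) — total 156+171+157+169+106 = $759.
Max-entry greedy (repeatedly take the single best remaining cell) gives $678, worse by 81.
Next-best assignment: Eriksen→Lot G, Delgado→Lot B, Huang→Lot E, Kapoor→Lot D, Leclerc→Lot C = $756.
No other one-to-one assignment exceeds $759.
Huang's own top lot is Lot B ($174), but forcing Huang→Lot B and reassigning the rest optimally gives only $730 — worse by 29.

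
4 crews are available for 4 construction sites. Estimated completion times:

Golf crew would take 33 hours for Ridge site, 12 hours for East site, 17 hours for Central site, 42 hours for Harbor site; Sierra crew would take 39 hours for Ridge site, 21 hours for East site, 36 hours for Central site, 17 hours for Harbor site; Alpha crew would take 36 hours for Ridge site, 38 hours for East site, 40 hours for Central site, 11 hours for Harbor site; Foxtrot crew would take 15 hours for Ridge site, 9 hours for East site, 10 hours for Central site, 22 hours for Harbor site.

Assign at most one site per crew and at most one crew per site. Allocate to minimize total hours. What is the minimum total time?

Min total: 64 hours

This is a one-to-one assignment (minimum-cost bipartite matching).
Optimal: Golf crew→Central site (17 hours), Sierra crew→East site (21 hours), Alpha crew→Harbor site (11 hours), Foxtrot crew→Ridge site (15 hours) — total 17+21+11+15 = 64 hours.
Min-entry greedy (repeatedly take the single cheapest remaining cell) gives 76 hours, worse by 12.
Next-best assignment: Golf crew→East site, Sierra crew→Ridge site, Alpha crew→Harbor site, Foxtrot crew→Central site = 72 hours.
Swapping Foxtrot crew↔Golf crew (Foxtrot crew→Central site 10 hours, Golf crew→Ridge site 33 hours) adds 11.
Checked against all permutations: 64 hours is optimal.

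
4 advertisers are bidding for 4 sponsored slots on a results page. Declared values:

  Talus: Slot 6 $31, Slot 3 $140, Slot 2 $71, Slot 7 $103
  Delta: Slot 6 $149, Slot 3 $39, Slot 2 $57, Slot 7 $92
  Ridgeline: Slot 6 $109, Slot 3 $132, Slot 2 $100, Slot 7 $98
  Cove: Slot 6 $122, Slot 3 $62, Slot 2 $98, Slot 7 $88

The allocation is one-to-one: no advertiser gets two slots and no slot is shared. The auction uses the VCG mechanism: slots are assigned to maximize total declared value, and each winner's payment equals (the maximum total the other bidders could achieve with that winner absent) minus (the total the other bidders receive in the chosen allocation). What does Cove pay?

Efficient allocation: Talus→Slot 3 ($140), Delta→Slot 6 ($149), Ridgeline→Slot 7 ($98), Cove→Slot 2 ($98); total welfare W = $485.
Cove receives Slot 2 at value $98, so the others get W − 98 = $387.
Without Cove: best allocation of the remaining 3 bidders over all 4 slots is Talus→Slot 3 ($140), Delta→Slot 6 ($149), Ridgeline→Slot 2 ($100), total $389.
VCG payment = (others' best without Cove) − (others' welfare with Cove) = 389 − 387 = $2.

Cove pays $2.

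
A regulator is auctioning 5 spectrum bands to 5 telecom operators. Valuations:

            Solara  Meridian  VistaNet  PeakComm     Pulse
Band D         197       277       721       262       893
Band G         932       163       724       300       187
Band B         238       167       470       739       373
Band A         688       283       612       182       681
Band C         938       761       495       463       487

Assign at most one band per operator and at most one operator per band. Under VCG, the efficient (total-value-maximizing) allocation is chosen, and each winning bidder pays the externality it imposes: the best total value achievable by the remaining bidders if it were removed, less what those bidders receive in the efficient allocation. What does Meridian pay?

Efficient allocation: Solara→Band G ($932M), Meridian→Band C ($761M), VistaNet→Band A ($612M), PeakComm→Band B ($739M), Pulse→Band D ($893M); total welfare W = $3937M.
Meridian receives Band C at value $761M, so the others get W − 761 = $3176M.
Without Meridian: best allocation of the remaining 4 bidders over all 5 bands is Solara→Band C ($938M), VistaNet→Band G ($724M), PeakComm→Band B ($739M), Pulse→Band D ($893M), total $3294M.
VCG payment = (others' best without Meridian) − (others' welfare with Meridian) = 3294 − 3176 = $118M.

Meridian pays $118M.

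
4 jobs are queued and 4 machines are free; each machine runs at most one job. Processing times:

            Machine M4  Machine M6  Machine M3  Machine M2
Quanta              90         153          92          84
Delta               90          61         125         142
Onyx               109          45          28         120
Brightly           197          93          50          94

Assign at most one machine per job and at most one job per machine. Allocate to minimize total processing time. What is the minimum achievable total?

Optimal: Quanta→Machine M2 (84 min), Delta→Machine M4 (90 min), Onyx→Machine M6 (45 min), Brightly→Machine M3 (50 min) — total 84+90+45+50 = 269 min.
Column-greedy (each machine in turn goes to its cheapest remaining job) gives 327 min, worse by 58.

Min total: 269 min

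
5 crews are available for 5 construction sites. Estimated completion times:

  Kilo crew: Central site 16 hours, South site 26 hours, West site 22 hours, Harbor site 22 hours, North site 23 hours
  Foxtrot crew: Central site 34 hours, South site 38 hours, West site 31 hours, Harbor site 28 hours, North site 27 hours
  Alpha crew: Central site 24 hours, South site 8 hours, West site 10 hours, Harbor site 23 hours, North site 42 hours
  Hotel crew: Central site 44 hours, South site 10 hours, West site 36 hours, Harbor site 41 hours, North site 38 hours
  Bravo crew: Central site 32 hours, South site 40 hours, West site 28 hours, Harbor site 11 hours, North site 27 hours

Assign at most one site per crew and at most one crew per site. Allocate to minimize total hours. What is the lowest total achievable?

This is the linear assignment problem.
Optimal: Kilo crew→Central site (16 hours), Foxtrot crew→North site (27 hours), Alpha crew→West site (10 hours), Hotel crew→South site (10 hours), Bravo crew→Harbor site (11 hours) — total 16+27+10+10+11 = 74 hours.
Row-greedy (each crew in turn takes its cheapest remaining site) gives 98 hours, worse by 24.
Swapping Hotel crew↔Kilo crew (Hotel crew→Central site 44 hours, Kilo crew→South site 26 hours) adds 44.
Every other assignment is strictly worse.

Minimum total: 74 hours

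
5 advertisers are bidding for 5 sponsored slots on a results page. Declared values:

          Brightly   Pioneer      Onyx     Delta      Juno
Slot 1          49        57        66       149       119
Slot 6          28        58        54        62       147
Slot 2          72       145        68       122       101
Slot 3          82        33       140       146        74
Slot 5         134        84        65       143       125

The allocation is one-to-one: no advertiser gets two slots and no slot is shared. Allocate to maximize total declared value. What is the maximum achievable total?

Maximum total: $715

Optimal: Brightly→Slot 5 ($134), Pioneer→Slot 2 ($145), Onyx→Slot 3 ($140), Delta→Slot 1 ($149), Juno→Slot 6 ($147) — total 134+145+140+149+147 = $715.
Checked against all permutations: $715 is optimal.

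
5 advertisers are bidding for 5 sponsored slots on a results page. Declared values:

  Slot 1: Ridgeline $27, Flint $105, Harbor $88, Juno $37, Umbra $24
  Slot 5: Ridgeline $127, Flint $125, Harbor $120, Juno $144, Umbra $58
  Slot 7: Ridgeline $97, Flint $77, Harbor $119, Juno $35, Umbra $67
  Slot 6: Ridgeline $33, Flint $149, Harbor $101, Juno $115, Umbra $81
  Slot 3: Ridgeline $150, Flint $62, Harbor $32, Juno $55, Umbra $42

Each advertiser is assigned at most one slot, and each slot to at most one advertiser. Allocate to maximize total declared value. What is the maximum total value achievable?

This is the linear assignment problem.
Optimal: Ridgeline→Slot 3 ($150), Flint→Slot 1 ($105), Harbor→Slot 7 ($119), Juno→Slot 5 ($144), Umbra→Slot 6 ($81) — total 150+105+119+144+81 = $599.
Max-entry greedy (repeatedly take the single best remaining cell) gives $586, worse by 13.
Next-best assignment: Ridgeline→Slot 3, Flint→Slot 6, Harbor→Slot 1, Juno→Slot 5, Umbra→Slot 7 = $598.
Swapping Ridgeline↔Flint (Ridgeline→Slot 1 $27, Flint→Slot 3 $62) loses 166.

Max total: $599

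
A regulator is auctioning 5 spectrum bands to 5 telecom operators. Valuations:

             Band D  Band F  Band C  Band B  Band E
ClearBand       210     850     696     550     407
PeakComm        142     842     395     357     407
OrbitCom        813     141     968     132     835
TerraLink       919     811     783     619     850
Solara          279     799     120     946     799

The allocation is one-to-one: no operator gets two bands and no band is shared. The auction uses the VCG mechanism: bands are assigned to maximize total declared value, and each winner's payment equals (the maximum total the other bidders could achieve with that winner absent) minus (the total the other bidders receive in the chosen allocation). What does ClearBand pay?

Efficient allocation: ClearBand→Band C ($696M), PeakComm→Band F ($842M), OrbitCom→Band E ($835M), TerraLink→Band D ($919M), Solara→Band B ($946M); total welfare W = $4238M.
ClearBand receives Band C at value $696M, so the others get W − 696 = $3542M.
Without ClearBand: best allocation of the remaining 4 bidders over all 5 bands is PeakComm→Band F ($842M), OrbitCom→Band C ($968M), TerraLink→Band D ($919M), Solara→Band B ($946M), total $3675M.
VCG payment = (others' best without ClearBand) − (others' welfare with ClearBand) = 3675 − 3542 = $133M.

ClearBand pays $133M.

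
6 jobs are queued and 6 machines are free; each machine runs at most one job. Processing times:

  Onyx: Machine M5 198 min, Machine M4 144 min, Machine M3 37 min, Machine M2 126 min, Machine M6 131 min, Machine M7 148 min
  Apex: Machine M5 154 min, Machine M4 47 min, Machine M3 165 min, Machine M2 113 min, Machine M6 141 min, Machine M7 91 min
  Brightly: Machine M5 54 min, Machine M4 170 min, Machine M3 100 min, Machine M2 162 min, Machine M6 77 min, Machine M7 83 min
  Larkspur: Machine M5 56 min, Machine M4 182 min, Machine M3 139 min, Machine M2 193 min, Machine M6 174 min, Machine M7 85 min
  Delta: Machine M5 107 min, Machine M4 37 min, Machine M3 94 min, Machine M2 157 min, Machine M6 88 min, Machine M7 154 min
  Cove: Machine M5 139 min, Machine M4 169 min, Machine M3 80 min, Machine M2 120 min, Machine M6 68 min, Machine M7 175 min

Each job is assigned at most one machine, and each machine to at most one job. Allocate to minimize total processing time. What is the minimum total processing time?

Optimal: Onyx→Machine M3 (37 min), Apex→Machine M2 (113 min), Brightly→Machine M5 (54 min), Larkspur→Machine M7 (85 min), Delta→Machine M4 (37 min), Cove→Machine M6 (68 min) — total 37+113+54+85+37+68 = 394 min.
No other one-to-one assignment undercuts 394 min.

Min total: 394 min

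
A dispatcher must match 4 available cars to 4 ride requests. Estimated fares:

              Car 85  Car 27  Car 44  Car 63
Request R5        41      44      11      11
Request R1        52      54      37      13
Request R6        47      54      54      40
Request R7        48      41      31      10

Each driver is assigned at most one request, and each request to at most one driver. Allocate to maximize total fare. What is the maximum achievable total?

Treat this as an assignment problem: match each driver to one request.
Optimal: Car 85→Request R7 ($48), Car 27→Request R5 ($44), Car 44→Request R1 ($37), Car 63→Request R6 ($40) — total 48+44+37+40 = $169.
Max-entry greedy (repeatedly take the single best remaining cell) gives $167, worse by 2.

Maximum total: $169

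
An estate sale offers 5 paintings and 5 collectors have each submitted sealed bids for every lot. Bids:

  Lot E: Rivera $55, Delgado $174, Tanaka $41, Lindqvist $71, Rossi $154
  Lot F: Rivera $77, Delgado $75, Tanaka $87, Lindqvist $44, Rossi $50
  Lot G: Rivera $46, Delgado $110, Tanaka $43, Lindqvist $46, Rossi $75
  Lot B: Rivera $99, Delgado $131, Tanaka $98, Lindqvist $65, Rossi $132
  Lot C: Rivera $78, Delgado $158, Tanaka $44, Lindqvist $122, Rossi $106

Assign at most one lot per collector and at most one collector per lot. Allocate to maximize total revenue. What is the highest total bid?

This is a one-to-one assignment (maximum-weight bipartite matching).
Optimal: Rivera→Lot B ($99), Delgado→Lot G ($110), Tanaka→Lot F ($87), Lindqvist→Lot C ($122), Rossi→Lot E ($154) — total 99+110+87+122+154 = $572.
Max-entry greedy (repeatedly take the single best remaining cell) gives $561, worse by 11.

Maximum total: $572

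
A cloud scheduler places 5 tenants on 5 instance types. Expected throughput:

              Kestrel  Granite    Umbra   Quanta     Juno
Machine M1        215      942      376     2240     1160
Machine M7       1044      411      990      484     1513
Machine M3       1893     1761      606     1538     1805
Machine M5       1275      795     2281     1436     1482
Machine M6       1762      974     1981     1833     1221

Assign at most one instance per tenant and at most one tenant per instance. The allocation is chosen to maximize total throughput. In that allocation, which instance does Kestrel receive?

Kestrel receives Machine M6.

Optimal: Kestrel→Machine M6 (1762 ops/s), Granite→Machine M3 (1761 ops/s), Umbra→Machine M5 (2281 ops/s), Quanta→Machine M1 (2240 ops/s), Juno→Machine M7 (1513 ops/s) — total 1762+1761+2281+2240+1513 = 9557 ops/s.
Max-entry greedy (repeatedly take the single best remaining cell) gives 8901 ops/s, worse by 656.
Next-best assignment: Kestrel→Machine M3, Granite→Machine M6, Umbra→Machine M5, Quanta→Machine M1, Juno→Machine M7 = 8901 ops/s.
Kestrel's own top instance is Machine M3 (1893 ops/s), but forcing Kestrel→Machine M3 and reassigning the rest optimally gives only 8901 ops/s — worse by 656.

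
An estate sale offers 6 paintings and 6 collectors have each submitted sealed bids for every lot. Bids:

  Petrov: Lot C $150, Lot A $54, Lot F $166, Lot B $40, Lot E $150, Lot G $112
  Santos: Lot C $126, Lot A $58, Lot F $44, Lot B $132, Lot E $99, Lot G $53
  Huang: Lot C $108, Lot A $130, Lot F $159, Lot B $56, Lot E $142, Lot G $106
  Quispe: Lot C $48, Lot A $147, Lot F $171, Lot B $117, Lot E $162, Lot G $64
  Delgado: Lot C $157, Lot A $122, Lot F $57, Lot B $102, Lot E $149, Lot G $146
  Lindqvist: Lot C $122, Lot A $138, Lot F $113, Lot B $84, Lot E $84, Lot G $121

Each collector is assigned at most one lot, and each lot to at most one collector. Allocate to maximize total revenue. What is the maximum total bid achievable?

Maximum total: $887

This is the linear assignment problem.
Optimal: Petrov→Lot C ($150), Santos→Lot B ($132), Huang→Lot F ($159), Quispe→Lot E ($162), Delgado→Lot G ($146), Lindqvist→Lot A ($138) — total 150+132+159+162+146+138 = $887.
Max-entry greedy (repeatedly take the single best remaining cell) gives $854, worse by 33.
Checked against all permutations: $887 is optimal.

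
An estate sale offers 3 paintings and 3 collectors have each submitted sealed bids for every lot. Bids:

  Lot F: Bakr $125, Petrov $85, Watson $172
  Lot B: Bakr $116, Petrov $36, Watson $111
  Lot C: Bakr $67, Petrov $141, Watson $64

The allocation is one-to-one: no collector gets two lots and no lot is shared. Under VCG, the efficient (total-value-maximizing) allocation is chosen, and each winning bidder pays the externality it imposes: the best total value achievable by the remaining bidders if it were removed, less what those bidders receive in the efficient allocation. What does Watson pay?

Watson pays $9.

Efficient allocation: Bakr→Lot B ($116), Petrov→Lot C ($141), Watson→Lot F ($172); total welfare W = $429.
Watson receives Lot F at value $172, so the others get W − 172 = $257.
Without Watson: best allocation of the remaining 2 bidders over all 3 lots is Bakr→Lot F ($125), Petrov→Lot C ($141), total $266.
VCG payment = (others' best without Watson) − (others' welfare with Watson) = 266 − 257 = $9.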